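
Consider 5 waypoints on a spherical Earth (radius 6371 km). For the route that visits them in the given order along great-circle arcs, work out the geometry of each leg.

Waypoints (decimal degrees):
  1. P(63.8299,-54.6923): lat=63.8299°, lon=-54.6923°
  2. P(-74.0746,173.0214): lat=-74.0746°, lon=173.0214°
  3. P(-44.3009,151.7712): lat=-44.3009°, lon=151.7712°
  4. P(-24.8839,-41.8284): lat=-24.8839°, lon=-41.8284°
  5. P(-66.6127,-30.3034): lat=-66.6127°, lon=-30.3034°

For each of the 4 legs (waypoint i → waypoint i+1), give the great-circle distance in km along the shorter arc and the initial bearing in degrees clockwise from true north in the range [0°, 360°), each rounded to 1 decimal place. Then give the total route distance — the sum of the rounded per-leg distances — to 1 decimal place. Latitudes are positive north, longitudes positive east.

Leg 1: dist=17881.9 km, bearing=218.1°
Leg 2: dist=3478.2 km, bearing=330.0°
Leg 3: dist=12198.5 km, bearing=166.9°
Leg 4: dist=4709.1 km, bearing=173.2°
Total: 38267.7 km

Leg 1: φ1=1.1140419, φ2=-1.2928457, Δφ=-2.4068876, Δλ=3.9743538 rad; a=sin²(Δφ/2)+cosφ1·cosφ2·sin²(Δλ/2)=0.9722327890; c=2·atan2(√a, √(1-a))=2.806760801; dist=6371·c=17881.873 ≈ 17881.9 km; running total=17881.9 km
Leg 1 bearing: y=sinΔλ·cosφ2=-0.20298823, x=cosφ1·sinφ2-sinφ1·cosφ2·cosΔλ=-0.25841933; θ=atan2(y, x)=-141.8504° <0 so +360° → 218.1496° ≈ 218.1°
Leg 2: φ1=-1.2928457, φ2=-0.7731966, Δφ=0.5196491, Δλ=-0.3708860 rad; a=sin²(Δφ/2)+cosφ1·cosφ2·sin²(Δλ/2)=0.0726792825; c=2·atan2(√a, √(1-a))=0.545936466; dist=6371·c=3478.161 ≈ 3478.2 km; running total=21360.1 km
Leg 2 bearing: y=sinΔλ·cosφ2=-0.25939262, x=cosφ1·sinφ2-sinφ1·cosφ2·cosΔλ=0.44978160; θ=atan2(y, x)=-29.9724° <0 so +360° → 330.0276° ≈ 330.0°
Leg 3: φ1=-0.7731966, φ2=-0.4343060, Δφ=0.3388906, Δλ=-3.3789505 rad; a=sin²(Δφ/2)+cosφ1·cosφ2·sin²(Δλ/2)=0.6685759947; c=2·atan2(√a, √(1-a))=1.914686448; dist=6371·c=12198.467 ≈ 12198.5 km; running total=33558.6 km
Leg 3 bearing: y=sinΔλ·cosφ2=0.21330590, x=cosφ1·sinφ2-sinφ1·cosφ2·cosΔλ=-0.91696735; θ=atan2(y, x)=166.9047° ≈ 166.9°
Leg 4: φ1=-0.4343060, φ2=-1.1626109, Δφ=-0.7283050, Δλ=0.2011492 rad; a=sin²(Δφ/2)+cosφ1·cosφ2·sin²(Δλ/2)=0.1304783129; c=2·atan2(√a, √(1-a))=0.739147124; dist=6371·c=4709.106 ≈ 4709.1 km; running total=38267.7 km
Leg 4 bearing: y=sinΔλ·cosφ2=0.07930771, x=cosφ1·sinφ2-sinφ1·cosφ2·cosΔλ=-0.66897323; θ=atan2(y, x)=173.2391° ≈ 173.2°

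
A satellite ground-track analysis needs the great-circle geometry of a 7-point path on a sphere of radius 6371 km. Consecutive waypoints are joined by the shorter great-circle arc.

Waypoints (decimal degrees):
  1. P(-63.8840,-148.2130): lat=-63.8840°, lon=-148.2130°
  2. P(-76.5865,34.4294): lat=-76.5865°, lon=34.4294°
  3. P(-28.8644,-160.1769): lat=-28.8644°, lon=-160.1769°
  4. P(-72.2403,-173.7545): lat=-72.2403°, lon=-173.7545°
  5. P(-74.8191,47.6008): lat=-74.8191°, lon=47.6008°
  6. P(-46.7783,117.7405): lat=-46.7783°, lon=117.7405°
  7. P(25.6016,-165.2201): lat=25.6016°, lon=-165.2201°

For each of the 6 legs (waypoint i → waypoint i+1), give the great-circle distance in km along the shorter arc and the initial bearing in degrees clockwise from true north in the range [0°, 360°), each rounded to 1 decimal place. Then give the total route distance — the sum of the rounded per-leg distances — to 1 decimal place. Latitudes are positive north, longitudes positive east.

Leg 1: dist=4394.4 km, bearing=181.0°
Leg 2: dist=8246.0 km, bearing=166.7°
Leg 3: dist=4892.0 km, bearing=185.9°
Leg 4: dist=3422.4 km, bearing=199.8°
Leg 5: dist=4466.0 km, bearing=87.0°
Leg 6: dist=11137.1 km, bearing=63.2°
Total: 36557.9 km

Leg 1: φ1=-1.1149861, φ2=-1.3366866, Δφ=-0.2217004, Δλ=3.1877112 rad; a=sin²(Δφ/2)+cosφ1·cosφ2·sin²(Δλ/2)=0.1142972214; c=2·atan2(√a, √(1-a))=0.689749321; dist=6371·c=4394.393 ≈ 4394.4 km; running total=4394.4 km
Leg 1 bearing: y=sinΔλ·cosφ2=-0.01069466, x=cosφ1·sinφ2-sinφ1·cosφ2·cosΔλ=-0.63625395; θ=atan2(y, x)=-179.0370° <0 so +360° → 180.9630° ≈ 181.0°
Leg 2: φ1=-1.3366866, φ2=-0.5037788, Δφ=0.8329078, Δλ=-3.3965207 rad; a=sin²(Δφ/2)+cosφ1·cosφ2·sin²(Δλ/2)=0.3635108802; c=2·atan2(√a, √(1-a))=1.294308831; dist=6371·c=8246.042 ≈ 8246.0 km; running total=12640.4 km
Leg 2 bearing: y=sinΔλ·cosφ2=0.22084662, x=cosφ1·sinφ2-sinφ1·cosφ2·cosΔλ=-0.93632775; θ=atan2(y, x)=166.7285° ≈ 166.7°
Leg 3: φ1=-0.5037788, φ2=-1.2608311, Δφ=-0.7570523, Δλ=-0.2369738 rad; a=sin²(Δφ/2)+cosφ1·cosφ2·sin²(Δλ/2)=0.1403009621; c=2·atan2(√a, √(1-a))=0.767860976; dist=6371·c=4892.042 ≈ 4892.0 km; running total=17532.4 km
Leg 3 bearing: y=sinΔλ·cosφ2=-0.07160844, x=cosφ1·sinφ2-sinφ1·cosφ2·cosΔλ=-0.69089698; θ=atan2(y, x)=-174.0827° <0 so +360° → 185.9173° ≈ 185.9°
Leg 4: φ1=-1.2608311, φ2=-1.3058396, Δφ=-0.0450086, Δλ=3.8633788 rad; a=sin²(Δφ/2)+cosφ1·cosφ2·sin²(Δλ/2)=0.0704231199; c=2·atan2(√a, √(1-a))=0.537182682; dist=6371·c=3422.391 ≈ 3422.4 km; running total=20954.8 km
Leg 4 bearing: y=sinΔλ·cosφ2=-0.17302276, x=cosφ1·sinφ2-sinφ1·cosφ2·cosΔλ=-0.48157859; θ=atan2(y, x)=-160.2375° <0 so +360° → 199.7625° ≈ 199.8°
Leg 5: φ1=-1.3058396, φ2=-0.8164354, Δφ=0.4894043, Δλ=1.2241687 rad; a=sin²(Δφ/2)+cosφ1·cosφ2·sin²(Δλ/2)=0.1178977215; c=2·atan2(√a, √(1-a))=0.700989194; dist=6371·c=4466.002 ≈ 4466.0 km; running total=25420.8 km
Leg 5 bearing: y=sinΔλ·cosφ2=0.64409243, x=cosφ1·sinφ2-sinφ1·cosφ2·cosΔλ=0.03370958; θ=atan2(y, x)=87.0041° ≈ 87.0°
Leg 6: φ1=-0.8164354, φ2=0.4468322, Δφ=1.2632676, Δλ=-4.9385941 rad; a=sin²(Δφ/2)+cosφ1·cosφ2·sin²(Δλ/2)=0.5881850671; c=2·atan2(√a, √(1-a))=1.748093876; dist=6371·c=11137.106 ≈ 11137.1 km; running total=36557.9 km
Leg 6 bearing: y=sinΔλ·cosφ2=0.87884615, x=cosφ1·sinφ2-sinφ1·cosφ2·cosΔλ=0.44330916; θ=atan2(y, x)=63.2326° ≈ 63.2°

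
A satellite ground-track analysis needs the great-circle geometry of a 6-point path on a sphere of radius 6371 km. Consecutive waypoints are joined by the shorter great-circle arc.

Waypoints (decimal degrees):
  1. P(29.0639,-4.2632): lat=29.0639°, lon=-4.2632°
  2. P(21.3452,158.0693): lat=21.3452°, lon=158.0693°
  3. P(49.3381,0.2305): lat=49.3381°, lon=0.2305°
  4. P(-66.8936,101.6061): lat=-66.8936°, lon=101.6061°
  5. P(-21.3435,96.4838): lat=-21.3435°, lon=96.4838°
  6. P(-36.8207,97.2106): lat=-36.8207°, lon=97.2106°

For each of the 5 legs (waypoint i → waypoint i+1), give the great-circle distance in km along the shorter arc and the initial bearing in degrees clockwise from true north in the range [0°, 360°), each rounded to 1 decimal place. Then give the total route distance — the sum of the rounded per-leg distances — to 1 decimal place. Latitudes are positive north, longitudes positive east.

Leg 1: φ1=0.5072607, φ2=0.3725440, Δφ=-0.1347167, Δλ=2.8332366 rad; a=sin²(Δφ/2)+cosφ1·cosφ2·sin²(Δλ/2)=0.7994513111; c=2·atan2(√a, √(1-a))=2.212926418; dist=6371·c=14098.554 ≈ 14098.6 km; running total=14098.6 km
Leg 1 bearing: y=sinΔλ·cosφ2=0.28267436, x=cosφ1·sinφ2-sinφ1·cosφ2·cosΔλ=0.74927355; θ=atan2(y, x)=20.6697° ≈ 20.7°
Leg 2: φ1=0.3725440, φ2=0.8611123, Δφ=0.4885683, Δλ=-2.7548067 rad; a=sin²(Δφ/2)+cosφ1·cosφ2·sin²(Δλ/2)=0.6429778303; c=2·atan2(√a, √(1-a))=1.860799912; dist=6371·c=11855.156 ≈ 11855.2 km; running total=25953.8 km
Leg 2 bearing: y=sinΔλ·cosφ2=-0.24579024, x=cosφ1·sinφ2-sinφ1·cosφ2·cosΔλ=0.92618385; θ=atan2(y, x)=-14.8625° <0 so +360° → 345.1375° ≈ 345.1°
Leg 3: φ1=0.8611123, φ2=-1.1675136, Δφ=-2.0286259, Δλ=1.7693380 rad; a=sin²(Δφ/2)+cosφ1·cosφ2·sin²(Δλ/2)=0.8740751096; c=2·atan2(√a, √(1-a))=2.416066216; dist=6371·c=15392.758 ≈ 15392.8 km; running total=41346.6 km
Leg 3 bearing: y=sinΔλ·cosφ2=0.38473048, x=cosφ1·sinφ2-sinφ1·cosφ2·cosΔλ=-0.54060495; θ=atan2(y, x)=144.5618° ≈ 144.6°
Leg 4: φ1=-1.1675136, φ2=-0.3725143, Δφ=0.7949992, Δλ=-0.0894010 rad; a=sin²(Δφ/2)+cosφ1·cosφ2·sin²(Δλ/2)=0.1505872192; c=2·atan2(√a, √(1-a))=0.797042050; dist=6371·c=5077.955 ≈ 5078.0 km; running total=46424.6 km
Leg 4 bearing: y=sinΔλ·cosφ2=-0.08315857, x=cosφ1·sinφ2-sinφ1·cosφ2·cosΔλ=0.71044175; θ=atan2(y, x)=-6.6762° <0 so +360° → 353.3238° ≈ 353.3°
Leg 5: φ1=-0.3725143, φ2=-0.6426424, Δφ=-0.2701281, Δλ=0.0126851 rad; a=sin²(Δφ/2)+cosφ1·cosφ2·sin²(Δλ/2)=0.0181616336; c=2·atan2(√a, √(1-a))=0.270352803; dist=6371·c=1722.418 ≈ 1722.4 km; running total=48147.0 km
Leg 5 bearing: y=sinΔλ·cosφ2=0.01015430, x=cosφ1·sinφ2-sinφ1·cosφ2·cosΔλ=-0.26687833; θ=atan2(y, x)=177.8210° ≈ 177.8°

Leg 1: dist=14098.6 km, bearing=20.7°
Leg 2: dist=11855.2 km, bearing=345.1°
Leg 3: dist=15392.8 km, bearing=144.6°
Leg 4: dist=5078.0 km, bearing=353.3°
Leg 5: dist=1722.4 km, bearing=177.8°
Total: 48147.0 km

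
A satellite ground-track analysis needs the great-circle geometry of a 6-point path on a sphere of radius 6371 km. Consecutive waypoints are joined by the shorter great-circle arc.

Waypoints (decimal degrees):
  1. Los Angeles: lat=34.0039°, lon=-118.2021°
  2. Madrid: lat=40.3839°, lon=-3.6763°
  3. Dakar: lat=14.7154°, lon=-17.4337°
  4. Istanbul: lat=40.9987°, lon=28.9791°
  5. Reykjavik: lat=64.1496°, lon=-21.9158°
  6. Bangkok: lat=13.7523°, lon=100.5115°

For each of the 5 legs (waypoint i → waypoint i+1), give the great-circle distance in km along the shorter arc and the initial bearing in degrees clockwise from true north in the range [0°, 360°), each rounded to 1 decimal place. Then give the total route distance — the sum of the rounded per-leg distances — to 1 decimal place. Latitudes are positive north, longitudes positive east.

Leg 1: dist=9368.0 km, bearing=44.1°
Leg 2: dist=3150.8 km, bearing=209.0°
Leg 3: dist=5330.5 km, bearing=47.4°
Leg 4: dist=4121.4 km, bearing=325.8°
Leg 5: dist=10091.4 km, bearing=55.1°
Total: 32062.1 km

Leg 1: φ1=0.5934800, φ2=0.7048320, Δφ=0.1113520, Δλ=1.9988523 rad; a=sin²(Δφ/2)+cosφ1·cosφ2·sin²(Δλ/2)=0.4498911990; c=2·atan2(√a, √(1-a))=1.470410205; dist=6371·c=9367.983 ≈ 9368.0 km; running total=9368.0 km
Leg 1 bearing: y=sinΔλ·cosφ2=0.69299375, x=cosφ1·sinφ2-sinφ1·cosφ2·cosΔλ=0.71394404; θ=atan2(y, x)=44.1469° ≈ 44.1°
Leg 2: φ1=0.7048320, φ2=0.2568322, Δφ=-0.4479998, Δλ=-0.2401119 rad; a=sin²(Δφ/2)+cosφ1·cosφ2·sin²(Δλ/2)=0.0599103190; c=2·atan2(√a, √(1-a))=0.494556369; dist=6371·c=3150.819 ≈ 3150.8 km; running total=12518.8 km
Leg 2 bearing: y=sinΔλ·cosφ2=-0.23001102, x=cosφ1·sinφ2-sinφ1·cosφ2·cosΔλ=-0.41518577; θ=atan2(y, x)=-151.0137° <0 so +360° → 208.9863° ≈ 209.0°
Leg 3: φ1=0.2568322, φ2=0.7155623, Δφ=0.4587301, Δλ=0.8100562 rad; a=sin²(Δφ/2)+cosφ1·cosφ2·sin²(Δλ/2)=0.1650353635; c=2·atan2(√a, √(1-a))=0.836682808; dist=6371·c=5330.506 ≈ 5330.5 km; running total=17849.3 km
Leg 3 bearing: y=sinΔλ·cosφ2=0.54666648, x=cosφ1·sinφ2-sinφ1·cosφ2·cosΔλ=0.50234503; θ=atan2(y, x)=47.4193° ≈ 47.4°
Leg 4: φ1=0.7155623, φ2=1.1196217, Δφ=0.4040594, Δλ=-0.8882836 rad; a=sin²(Δφ/2)+cosφ1·cosφ2·sin²(Δλ/2)=0.1010204135; c=2·atan2(√a, √(1-a))=0.646894815; dist=6371·c=4121.367 ≈ 4121.4 km; running total=21970.7 km
Leg 4 bearing: y=sinΔλ·cosφ2=-0.33834952, x=cosφ1·sinφ2-sinφ1·cosφ2·cosΔλ=0.49877927; θ=atan2(y, x)=-34.1512° <0 so +360° → 325.8488° ≈ 325.8°
Leg 5: φ1=1.1196217, φ2=0.2400229, Δφ=-0.8795988, Δλ=2.1367595 rad; a=sin²(Δφ/2)+cosφ1·cosφ2·sin²(Δλ/2)=0.5065841833; c=2·atan2(√a, √(1-a))=1.583965074; dist=6371·c=10091.441 ≈ 10091.4 km; running total=32062.1 km
Leg 5 bearing: y=sinΔλ·cosφ2=0.81987510, x=cosφ1·sinφ2-sinφ1·cosφ2·cosΔλ=0.57239097; θ=atan2(y, x)=55.0794° ≈ 55.1°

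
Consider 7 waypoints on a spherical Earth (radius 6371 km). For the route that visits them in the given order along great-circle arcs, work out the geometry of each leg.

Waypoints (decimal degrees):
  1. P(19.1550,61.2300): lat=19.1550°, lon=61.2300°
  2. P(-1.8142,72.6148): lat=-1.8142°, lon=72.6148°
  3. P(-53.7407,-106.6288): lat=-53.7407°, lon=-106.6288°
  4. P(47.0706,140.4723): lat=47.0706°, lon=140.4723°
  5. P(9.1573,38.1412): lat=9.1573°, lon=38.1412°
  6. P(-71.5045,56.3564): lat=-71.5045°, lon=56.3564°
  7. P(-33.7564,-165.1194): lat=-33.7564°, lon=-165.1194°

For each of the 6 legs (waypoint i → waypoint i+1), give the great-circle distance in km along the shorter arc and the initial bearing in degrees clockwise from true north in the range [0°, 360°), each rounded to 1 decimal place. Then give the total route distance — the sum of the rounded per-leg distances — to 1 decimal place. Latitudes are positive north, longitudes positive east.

Leg 1: φ1=0.3343178, φ2=-0.0316638, Δφ=-0.3659816, Δλ=0.1987022 rad; a=sin²(Δφ/2)+cosφ1·cosφ2·sin²(Δλ/2)=0.0424023863; c=2·atan2(√a, √(1-a))=0.414804250; dist=6371·c=2642.718 ≈ 2642.7 km; running total=2642.7 km
Leg 1 bearing: y=sinΔλ·cosφ2=0.19729833, x=cosφ1·sinφ2-sinφ1·cosφ2·cosΔλ=-0.35141295; θ=atan2(y, x)=150.6883° ≈ 150.7°
Leg 2: φ1=-0.0316638, φ2=-0.9379522, Δφ=-0.9062884, Δλ=-3.1283910 rad; a=sin²(Δφ/2)+cosφ1·cosφ2·sin²(Δλ/2)=0.7827823991; c=2·atan2(√a, √(1-a))=2.171914270; dist=6371·c=13837.266 ≈ 13837.3 km; running total=16480.0 km
Leg 2 bearing: y=sinΔλ·cosφ2=-0.00780778, x=cosφ1·sinφ2-sinφ1·cosφ2·cosΔλ=-0.82466690; θ=atan2(y, x)=-179.4576° <0 so +360° → 180.5424° ≈ 180.5°
Leg 3: φ1=-0.9379522, φ2=0.8215370, Δφ=1.7594891, Δλ=4.3127278 rad; a=sin²(Δφ/2)+cosφ1·cosφ2·sin²(Δλ/2)=0.8735730939; c=2·atan2(√a, √(1-a))=2.414554337; dist=6371·c=15383.126 ≈ 15383.1 km; running total=31863.1 km
Leg 3 bearing: y=sinΔλ·cosφ2=-0.62742140, x=cosφ1·sinφ2-sinφ1·cosφ2·cosΔλ=0.21935123; θ=atan2(y, x)=-70.7300° <0 so +360° → 289.2700° ≈ 289.3°
Leg 4: φ1=0.8215370, φ2=0.1598250, Δφ=-0.6617119, Δλ=-1.7860146 rad; a=sin²(Δφ/2)+cosφ1·cosφ2·sin²(Δλ/2)=0.5135381919; c=2·atan2(√a, √(1-a))=1.597876020; dist=6371·c=10180.068 ≈ 10180.1 km; running total=42043.2 km
Leg 4 bearing: y=sinΔλ·cosφ2=-0.96447897, x=cosφ1·sinφ2-sinφ1·cosφ2·cosΔλ=0.26276832; θ=atan2(y, x)=-74.7599° <0 so +360° → 285.2401° ≈ 285.2°
Leg 5: φ1=0.1598250, φ2=-1.2479890, Δφ=-1.4078140, Δλ=0.3179152 rad; a=sin²(Δφ/2)+cosφ1·cosφ2·sin²(Δλ/2)=0.4267161663; c=2·atan2(√a, √(1-a))=1.423698758; dist=6371·c=9070.385 ≈ 9070.4 km; running total=51113.6 km
Leg 5 bearing: y=sinΔλ·cosφ2=0.09916200, x=cosφ1·sinφ2-sinφ1·cosφ2·cosΔλ=-0.98421787; θ=atan2(y, x)=174.2467° ≈ 174.2°
Leg 6: φ1=-1.2479890, φ2=-0.5891603, Δφ=0.6588286, Δλ=-3.8654819 rad; a=sin²(Δφ/2)+cosφ1·cosφ2·sin²(Δλ/2)=0.3353233647; c=2·atan2(√a, √(1-a))=1.235177778; dist=6371·c=7869.318 ≈ 7869.3 km; running total=58982.9 km
Leg 6 bearing: y=sinΔλ·cosφ2=0.55064426, x=cosφ1·sinφ2-sinφ1·cosφ2·cosΔλ=-0.76701846; θ=atan2(y, x)=144.3253° ≈ 144.3°

Leg 1: dist=2642.7 km, bearing=150.7°
Leg 2: dist=13837.3 km, bearing=180.5°
Leg 3: dist=15383.1 km, bearing=289.3°
Leg 4: dist=10180.1 km, bearing=285.2°
Leg 5: dist=9070.4 km, bearing=174.2°
Leg 6: dist=7869.3 km, bearing=144.3°
Total: 58982.9 km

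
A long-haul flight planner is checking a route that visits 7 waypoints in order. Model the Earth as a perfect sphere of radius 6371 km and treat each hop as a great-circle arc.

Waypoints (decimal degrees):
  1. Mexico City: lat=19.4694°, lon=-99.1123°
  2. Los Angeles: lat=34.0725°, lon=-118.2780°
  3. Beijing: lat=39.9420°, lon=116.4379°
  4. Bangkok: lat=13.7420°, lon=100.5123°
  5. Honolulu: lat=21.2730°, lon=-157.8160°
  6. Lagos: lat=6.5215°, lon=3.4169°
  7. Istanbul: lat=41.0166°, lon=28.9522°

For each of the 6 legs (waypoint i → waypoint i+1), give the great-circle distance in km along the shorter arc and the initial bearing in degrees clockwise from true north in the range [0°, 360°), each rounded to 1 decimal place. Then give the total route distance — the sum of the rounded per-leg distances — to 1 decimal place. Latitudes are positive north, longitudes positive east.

Leg 1: φ1=0.3398051, φ2=0.5946773, Δφ=0.2548722, Δλ=-0.3345046 rad; a=sin²(Δφ/2)+cosφ1·cosφ2·sin²(Δλ/2)=0.0377954825; c=2·atan2(√a, √(1-a))=0.391313106; dist=6371·c=2493.056 ≈ 2493.1 km; running total=2493.1 km
Leg 1 bearing: y=sinΔλ·cosφ2=-0.27194154, x=cosφ1·sinφ2-sinφ1·cosφ2·cosΔλ=0.26742426; θ=atan2(y, x)=-45.4799° <0 so +360° → 314.5201° ≈ 314.5°
Leg 2: φ1=0.5946773, φ2=0.6971194, Δφ=0.1024421, Δλ=4.0965653 rad; a=sin²(Δφ/2)+cosφ1·cosφ2·sin²(Δλ/2)=0.5035789245; c=2·atan2(√a, √(1-a))=1.577954237; dist=6371·c=10053.146 ≈ 10053.1 km; running total=12546.2 km
Leg 2 bearing: y=sinΔλ·cosφ2=-0.62585132, x=cosφ1·sinφ2-sinφ1·cosφ2·cosΔλ=0.77990954; θ=atan2(y, x)=-38.7459° <0 so +360° → 321.2541° ≈ 321.3°
Leg 3: φ1=0.6971194, φ2=0.2398431, Δφ=-0.4572763, Δλ=-0.2779542 rad; a=sin²(Δφ/2)+cosφ1·cosφ2·sin²(Δλ/2)=0.0656629790; c=2·atan2(√a, √(1-a))=0.518276947; dist=6371·c=3301.942 ≈ 3301.9 km; running total=15848.1 km
Leg 3 bearing: y=sinΔλ·cosφ2=-0.26653459, x=cosφ1·sinφ2-sinφ1·cosφ2·cosΔλ=-0.41757002; θ=atan2(y, x)=-147.4499° <0 so +360° → 212.5501° ≈ 212.6°
Leg 4: φ1=0.2398431, φ2=0.3712839, Δφ=0.1314407, Δλ=-4.5086794 rad; a=sin²(Δφ/2)+cosφ1·cosφ2·sin²(Δλ/2)=0.5484683350; c=2·atan2(√a, √(1-a))=1.667885457; dist=6371·c=10626.098 ≈ 10626.1 km; running total=26474.2 km
Leg 4 bearing: y=sinΔλ·cosφ2=0.91259405, x=cosφ1·sinφ2-sinφ1·cosφ2·cosΔλ=0.39720950; θ=atan2(y, x)=66.4788° ≈ 66.5°
Leg 5: φ1=0.3712839, φ2=0.1138216, Δφ=-0.2574622, Δλ=2.8140450 rad; a=sin²(Δφ/2)+cosφ1·cosφ2·sin²(Δλ/2)=0.9177015359; c=2·atan2(√a, √(1-a))=2.559662045; dist=6371·c=16307.607 ≈ 16307.6 km; running total=42781.8 km
Leg 5 bearing: y=sinΔλ·cosφ2=0.31964030, x=cosφ1·sinφ2-sinφ1·cosφ2·cosΔλ=0.44713732; θ=atan2(y, x)=35.5594° ≈ 35.6°
Leg 6: φ1=0.1138216, φ2=0.7158747, Δφ=0.6020531, Δλ=0.4456751 rad; a=sin²(Δφ/2)+cosφ1·cosφ2·sin²(Δλ/2)=0.1245250156; c=2·atan2(√a, √(1-a))=0.721296858; dist=6371·c=4595.382 ≈ 4595.4 km; running total=47377.2 km
Leg 6 bearing: y=sinΔλ·cosφ2=0.32524852, x=cosφ1·sinφ2-sinφ1·cosφ2·cosΔλ=0.57470649; θ=atan2(y, x)=29.5072° ≈ 29.5°

Leg 1: dist=2493.1 km, bearing=314.5°
Leg 2: dist=10053.1 km, bearing=321.3°
Leg 3: dist=3301.9 km, bearing=212.6°
Leg 4: dist=10626.1 km, bearing=66.5°
Leg 5: dist=16307.6 km, bearing=35.6°
Leg 6: dist=4595.4 km, bearing=29.5°
Total: 47377.2 km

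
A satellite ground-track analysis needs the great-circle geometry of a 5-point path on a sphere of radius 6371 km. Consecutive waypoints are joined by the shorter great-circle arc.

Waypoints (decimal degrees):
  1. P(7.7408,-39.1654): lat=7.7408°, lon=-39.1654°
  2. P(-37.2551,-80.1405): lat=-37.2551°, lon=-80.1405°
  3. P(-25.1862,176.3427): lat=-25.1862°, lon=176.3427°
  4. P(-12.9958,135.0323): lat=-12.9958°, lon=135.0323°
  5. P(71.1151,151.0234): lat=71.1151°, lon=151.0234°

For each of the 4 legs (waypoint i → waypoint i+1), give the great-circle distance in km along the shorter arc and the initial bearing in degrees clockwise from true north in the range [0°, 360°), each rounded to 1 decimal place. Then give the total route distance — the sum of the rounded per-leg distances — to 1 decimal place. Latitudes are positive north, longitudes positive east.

Leg 1: dist=6568.8 km, bearing=217.5°
Leg 2: dist=9438.1 km, bearing=242.1°
Leg 3: dist=4526.7 km, bearing=279.5°
Leg 4: dist=9430.8 km, bearing=5.1°
Total: 29964.4 km

Leg 1: φ1=0.1351024, φ2=-0.6502242, Δφ=-0.7853266, Δλ=-0.7151504 rad; a=sin²(Δφ/2)+cosφ1·cosφ2·sin²(Δλ/2)=0.2430385772; c=2·atan2(√a, √(1-a))=1.031044815; dist=6371·c=6568.787 ≈ 6568.8 km; running total=6568.8 km
Leg 1 bearing: y=sinΔλ·cosφ2=-0.52192784, x=cosφ1·sinφ2-sinφ1·cosφ2·cosΔλ=-0.68078972; θ=atan2(y, x)=-142.5244° <0 so +360° → 217.4756° ≈ 217.5°
Leg 2: φ1=-0.6502242, φ2=-0.4395821, Δφ=0.2106420, Δλ=4.4764763 rad; a=sin²(Δφ/2)+cosφ1·cosφ2·sin²(Δλ/2)=0.4553654015; c=2·atan2(√a, √(1-a))=1.481408138; dist=6371·c=9438.051 ≈ 9438.1 km; running total=16006.9 km
Leg 2 bearing: y=sinΔλ·cosφ2=-0.87986432, x=cosφ1·sinφ2-sinφ1·cosφ2·cosΔλ=-0.46676524; θ=atan2(y, x)=-117.9458° <0 so +360° → 242.0542° ≈ 242.1°
Leg 3: φ1=-0.4395821, φ2=-0.2268195, Δφ=0.2127626, Δλ=-0.7210025 rad; a=sin²(Δφ/2)+cosφ1·cosφ2·sin²(Δλ/2)=0.1209887538; c=2·atan2(√a, √(1-a))=0.710520502; dist=6371·c=4526.726 ≈ 4526.7 km; running total=20533.6 km
Leg 3 bearing: y=sinΔλ·cosφ2=-0.64322961, x=cosφ1·sinφ2-sinφ1·cosφ2·cosΔλ=0.10797022; θ=atan2(y, x)=-80.4714° <0 so +360° → 279.5286° ≈ 279.5°
Leg 4: φ1=-0.2268195, φ2=1.2411926, Δφ=1.4680121, Δλ=0.2790973 rad; a=sin²(Δφ/2)+cosφ1·cosφ2·sin²(Δλ/2)=0.4548002002; c=2·atan2(√a, √(1-a))=1.480273147; dist=6371·c=9430.820 ≈ 9430.8 km; running total=29964.4 km
Leg 4 bearing: y=sinΔλ·cosφ2=0.08916668, x=cosφ1·sinφ2-sinφ1·cosφ2·cosΔλ=0.99190585; θ=atan2(y, x)=5.1368° ≈ 5.1°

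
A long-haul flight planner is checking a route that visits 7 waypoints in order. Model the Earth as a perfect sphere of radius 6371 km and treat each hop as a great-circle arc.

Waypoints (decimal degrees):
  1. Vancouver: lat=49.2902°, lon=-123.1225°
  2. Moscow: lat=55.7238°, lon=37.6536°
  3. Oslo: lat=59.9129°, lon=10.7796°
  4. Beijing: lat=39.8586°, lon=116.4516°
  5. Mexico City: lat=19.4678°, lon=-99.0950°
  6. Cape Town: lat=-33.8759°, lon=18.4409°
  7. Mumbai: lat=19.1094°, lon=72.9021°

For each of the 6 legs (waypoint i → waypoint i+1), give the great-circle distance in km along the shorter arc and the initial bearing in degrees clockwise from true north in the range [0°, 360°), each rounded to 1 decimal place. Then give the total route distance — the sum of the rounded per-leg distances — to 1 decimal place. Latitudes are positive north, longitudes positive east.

Leg 1: dist=8202.6 km, bearing=11.1°
Leg 2: dist=1645.3 km, bearing=297.5°
Leg 3: dist=7029.6 km, bearing=55.9°
Leg 4: dist=12458.4 km, bearing=36.3°
Leg 5: dist=13699.9 km, bearing=118.4°
Leg 6: dist=8242.5 km, bearing=53.1°
Total: 51278.3 km

Leg 1: φ1=0.8602763, φ2=0.9725638, Δφ=0.1122875, Δλ=2.8060723 rad; a=sin²(Δφ/2)+cosφ1·cosφ2·sin²(Δλ/2)=0.3602313235; c=2·atan2(√a, √(1-a))=1.287484108; dist=6371·c=8202.561 ≈ 8202.6 km; running total=8202.6 km
Leg 1 bearing: y=sinΔλ·cosφ2=0.18543389, x=cosφ1·sinφ2-sinφ1·cosφ2·cosΔλ=0.94205793; θ=atan2(y, x)=11.1357° ≈ 11.1°
Leg 2: φ1=0.9725638, φ2=1.0456774, Δφ=0.0731136, Δλ=-0.4690398 rad; a=sin²(Δφ/2)+cosφ1·cosφ2·sin²(Δλ/2)=0.0165813733; c=2·atan2(√a, √(1-a))=0.258254447; dist=6371·c=1645.339 ≈ 1645.3 km; running total=9847.9 km
Leg 2 bearing: y=sinΔλ·cosφ2=-0.22660983, x=cosφ1·sinφ2-sinφ1·cosφ2·cosΔλ=0.11778671; θ=atan2(y, x)=-62.5356° <0 so +360° → 297.4644° ≈ 297.5°
Leg 3: φ1=1.0456774, φ2=0.6956638, Δφ=-0.3500136, Δλ=1.8443243 rad; a=sin²(Δφ/2)+cosφ1·cosφ2·sin²(Δλ/2)=0.2747044501; c=2·atan2(√a, √(1-a))=1.103368973; dist=6371·c=7029.564 ≈ 7029.6 km; running total=16877.5 km
Leg 3 bearing: y=sinΔλ·cosφ2=0.73909099, x=cosφ1·sinφ2-sinφ1·cosφ2·cosΔλ=0.50071167; θ=atan2(y, x)=55.8836° ≈ 55.9°
Leg 4: φ1=0.6956638, φ2=0.3397772, Δφ=-0.3558866, Δλ=-3.7619979 rad; a=sin²(Δφ/2)+cosφ1·cosφ2·sin²(Δλ/2)=0.6876360951; c=2·atan2(√a, √(1-a))=1.955486736; dist=6371·c=12458.406 ≈ 12458.4 km; running total=29335.9 km
Leg 4 bearing: y=sinΔλ·cosφ2=0.54812766, x=cosφ1·sinφ2-sinφ1·cosφ2·cosΔλ=0.74748034; θ=atan2(y, x)=36.2526° ≈ 36.3°
Leg 5: φ1=0.3397772, φ2=-0.5912460, Δφ=-0.9310232, Δλ=2.0513884 rad; a=sin²(Δφ/2)+cosφ1·cosφ2·sin²(Δλ/2)=0.7738250824; c=2·atan2(√a, √(1-a))=2.150349544; dist=6371·c=13699.877 ≈ 13699.9 km; running total=43035.8 km
Leg 5 bearing: y=sinΔλ·cosφ2=0.73619757, x=cosφ1·sinφ2-sinφ1·cosφ2·cosΔλ=-0.39760840; θ=atan2(y, x)=118.3728° ≈ 118.4°
Leg 6: φ1=-0.5912460, φ2=0.3335219, Δφ=0.9247679, Δλ=0.9505273 rad; a=sin²(Δφ/2)+cosφ1·cosφ2·sin²(Δλ/2)=0.3632423279; c=2·atan2(√a, √(1-a))=1.293750478; dist=6371·c=8242.484 ≈ 8242.5 km; running total=51278.3 km
Leg 6 bearing: y=sinΔλ·cosφ2=0.76888211, x=cosφ1·sinφ2-sinφ1·cosφ2·cosΔλ=0.57793569; θ=atan2(y, x)=53.0694° ≈ 53.1°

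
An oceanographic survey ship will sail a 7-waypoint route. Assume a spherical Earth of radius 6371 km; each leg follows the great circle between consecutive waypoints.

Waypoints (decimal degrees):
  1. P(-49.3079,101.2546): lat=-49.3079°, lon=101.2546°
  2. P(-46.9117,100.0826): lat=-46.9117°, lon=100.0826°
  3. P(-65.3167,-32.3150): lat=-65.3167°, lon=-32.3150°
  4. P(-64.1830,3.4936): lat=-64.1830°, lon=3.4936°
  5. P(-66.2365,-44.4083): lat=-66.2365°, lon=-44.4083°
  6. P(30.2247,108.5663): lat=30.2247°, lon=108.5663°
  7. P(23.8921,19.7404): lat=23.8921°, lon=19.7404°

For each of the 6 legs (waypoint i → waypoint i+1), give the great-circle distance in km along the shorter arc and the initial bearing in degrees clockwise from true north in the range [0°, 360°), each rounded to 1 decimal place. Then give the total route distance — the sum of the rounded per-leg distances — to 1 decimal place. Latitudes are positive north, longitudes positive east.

Leg 1: dist=280.3 km, bearing=341.5°
Leg 2: dist=6881.5 km, bearing=200.5°
Leg 3: dist=1680.1 km, bearing=102.2°
Leg 4: dist=2189.7 km, bearing=242.5°
Leg 5: dist=15615.4 km, bearing=141.9°
Leg 6: dist=8593.9 km, bearing=290.4°
Total: 35240.9 km

Leg 1: φ1=-0.8605852, φ2=-0.8187636, Δφ=0.0418216, Δλ=-0.0204553 rad; a=sin²(Δφ/2)+cosφ1·cosφ2·sin²(Δλ/2)=0.0004837859; c=2·atan2(√a, √(1-a))=0.043993813; dist=6371·c=280.285 ≈ 280.3 km; running total=280.3 km
Leg 1 bearing: y=sinΔλ·cosφ2=-0.01397252, x=cosφ1·sinφ2-sinφ1·cosφ2·cosΔλ=0.04170103; θ=atan2(y, x)=-18.5242° <0 so +360° → 341.4758° ≈ 341.5°
Leg 2: φ1=-0.8187636, φ2=-1.1399915, Δφ=-0.3212278, Δλ=-2.3107740 rad; a=sin²(Δφ/2)+cosφ1·cosφ2·sin²(Δλ/2)=0.2643891580; c=2·atan2(√a, √(1-a))=1.080120954; dist=6371·c=6881.451 ≈ 6881.5 km; running total=7161.8 km
Leg 2 bearing: y=sinΔλ·cosφ2=-0.30839241, x=cosφ1·sinφ2-sinφ1·cosφ2·cosΔλ=-0.82634390; θ=atan2(y, x)=-159.5344° <0 so +360° → 200.4656° ≈ 200.5°
Leg 3: φ1=-1.1399915, φ2=-1.1202047, Δφ=0.0197868, Δλ=0.6249780 rad; a=sin²(Δφ/2)+cosφ1·cosφ2·sin²(Δλ/2)=0.0172863034; c=2·atan2(√a, √(1-a))=0.263718316; dist=6371·c=1680.149 ≈ 1680.1 km; running total=8841.9 km
Leg 3 bearing: y=sinΔλ·cosφ2=0.25480103, x=cosφ1·sinφ2-sinφ1·cosφ2·cosΔλ=-0.05501256; θ=atan2(y, x)=102.1834° ≈ 102.2°
Leg 4: φ1=-1.1202047, φ2=-1.1560450, Δφ=-0.0358403, Δλ=-0.8360459 rad; a=sin²(Δφ/2)+cosφ1·cosφ2·sin²(Δλ/2)=0.0292415711; c=2·atan2(√a, √(1-a))=0.343692448; dist=6371·c=2189.665 ≈ 2189.7 km; running total=11031.6 km
Leg 4 bearing: y=sinΔλ·cosφ2=-0.29899728, x=cosφ1·sinφ2-sinφ1·cosφ2·cosΔλ=-0.15539186; θ=atan2(y, x)=-117.4613° <0 so +360° → 242.5387° ≈ 242.5°
Leg 5: φ1=-1.1560450, φ2=0.5275205, Δφ=1.6835655, Δλ=2.6699104 rad; a=sin²(Δφ/2)+cosφ1·cosφ2·sin²(Δλ/2)=0.8854380829; c=2·atan2(√a, √(1-a))=2.451011825; dist=6371·c=15615.396 ≈ 15615.4 km; running total=26647.0 km
Leg 5 bearing: y=sinΔλ·cosφ2=0.39261533, x=cosφ1·sinφ2-sinφ1·cosφ2·cosΔλ=-0.50160058; θ=atan2(y, x)=141.9488° ≈ 141.9°
Leg 6: φ1=0.5275205, φ2=0.4169958, Δφ=-0.1105247, Δλ=-1.5503044 rad; a=sin²(Δφ/2)+cosφ1·cosφ2·sin²(Δλ/2)=0.3899652060; c=2·atan2(√a, √(1-a))=1.348910520; dist=6371·c=8593.909 ≈ 8593.9 km; running total=35240.9 km
Leg 6 bearing: y=sinΔλ·cosφ2=-0.91411785, x=cosφ1·sinφ2-sinφ1·cosφ2·cosΔλ=0.34052597; θ=atan2(y, x)=-69.5687° <0 so +360° → 290.4313° ≈ 290.4°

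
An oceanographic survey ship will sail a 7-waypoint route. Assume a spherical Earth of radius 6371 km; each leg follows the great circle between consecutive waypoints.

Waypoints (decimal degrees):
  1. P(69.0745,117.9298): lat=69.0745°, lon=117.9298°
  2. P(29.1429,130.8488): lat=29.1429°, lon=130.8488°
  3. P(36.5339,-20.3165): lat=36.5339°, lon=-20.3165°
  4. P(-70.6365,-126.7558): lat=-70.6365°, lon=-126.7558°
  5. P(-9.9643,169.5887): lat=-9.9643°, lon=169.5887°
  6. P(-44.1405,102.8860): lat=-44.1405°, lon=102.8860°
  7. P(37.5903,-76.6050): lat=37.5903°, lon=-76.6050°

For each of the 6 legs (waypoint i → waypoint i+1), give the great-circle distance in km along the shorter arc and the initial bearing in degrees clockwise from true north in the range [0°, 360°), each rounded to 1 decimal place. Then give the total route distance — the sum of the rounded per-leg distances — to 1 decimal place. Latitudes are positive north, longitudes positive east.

Leg 1: φ1=1.2055775, φ2=0.5086396, Δφ=-0.6969379, Δλ=0.2254791 rad; a=sin²(Δφ/2)+cosφ1·cosφ2·sin²(Δλ/2)=0.1205424327; c=2·atan2(√a, √(1-a))=0.709150808; dist=6371·c=4518.000 ≈ 4518.0 km; running total=4518.0 km
Leg 1 bearing: y=sinΔλ·cosφ2=0.19527071, x=cosφ1·sinφ2-sinφ1·cosφ2·cosΔλ=-0.62122232; θ=atan2(y, x)=162.5503° ≈ 162.6°
Leg 2: φ1=0.5086396, φ2=0.6376368, Δφ=0.1289973, Δλ=-2.6383322 rad; a=sin²(Δφ/2)+cosφ1·cosφ2·sin²(Δλ/2)=0.6624360438; c=2·atan2(√a, √(1-a))=1.901672803; dist=6371·c=12115.557 ≈ 12115.6 km; running total=16633.6 km
Leg 2 bearing: y=sinΔλ·cosφ2=-0.38751774, x=cosφ1·sinφ2-sinφ1·cosφ2·cosΔλ=0.86272135; θ=atan2(y, x)=-24.1887° <0 so +360° → 335.8113° ≈ 335.8°
Leg 3: φ1=0.6376368, φ2=-1.2328395, Δφ=-1.8704763, Δλ=-1.8577162 rad; a=sin²(Δφ/2)+cosφ1·cosφ2·sin²(Δλ/2)=0.8185093102; c=2·atan2(√a, √(1-a))=2.261420722; dist=6371·c=14407.511 ≈ 14407.5 km; running total=31041.1 km
Leg 3 bearing: y=sinΔλ·cosφ2=-0.31800604, x=cosφ1·sinφ2-sinφ1·cosφ2·cosΔλ=-0.70219615; θ=atan2(y, x)=-155.6355° <0 so +360° → 204.3645° ≈ 204.4°
Leg 4: φ1=-1.2328395, φ2=-0.1739098, Δφ=1.0589297, Δλ=5.1721872 rad; a=sin²(Δφ/2)+cosφ1·cosφ2·sin²(Δλ/2)=0.3459185898; c=2·atan2(√a, √(1-a))=1.257535062; dist=6371·c=8011.756 ≈ 8011.8 km; running total=39052.9 km
Leg 4 bearing: y=sinΔλ·cosφ2=-0.88262442, x=cosφ1·sinφ2-sinφ1·cosφ2·cosΔλ=0.35497861; θ=atan2(y, x)=-68.0907° <0 so +360° → 291.9093° ≈ 291.9°
Leg 5: φ1=-0.1739098, φ2=-0.7703971, Δφ=-0.5964872, Δλ=-1.1641817 rad; a=sin²(Δφ/2)+cosφ1·cosφ2·sin²(Δλ/2)=0.2999753146; c=2·atan2(√a, √(1-a))=1.159225612; dist=6371·c=7385.426 ≈ 7385.4 km; running total=46438.3 km
Leg 5 bearing: y=sinΔλ·cosφ2=-0.65912192, x=cosφ1·sinφ2-sinφ1·cosφ2·cosΔλ=-0.63680358; θ=atan2(y, x)=-134.0134° <0 so +360° → 225.9866° ≈ 226.0°
Leg 6: φ1=-0.7703971, φ2=0.6560745, Δφ=1.4264716, Δλ=-3.1327089 rad; a=sin²(Δφ/2)+cosφ1·cosφ2·sin²(Δλ/2)=0.9967249259; c=2·atan2(√a, √(1-a))=3.027073560; dist=6371·c=19285.486 ≈ 19285.5 km; running total=65723.8 km
Leg 6 bearing: y=sinΔλ·cosφ2=-0.00703931, x=cosφ1·sinφ2-sinφ1·cosφ2·cosΔλ=-0.11405192; θ=atan2(y, x)=-176.4682° <0 so +360° → 183.5318° ≈ 183.5°

Leg 1: dist=4518.0 km, bearing=162.6°
Leg 2: dist=12115.6 km, bearing=335.8°
Leg 3: dist=14407.5 km, bearing=204.4°
Leg 4: dist=8011.8 km, bearing=291.9°
Leg 5: dist=7385.4 km, bearing=226.0°
Leg 6: dist=19285.5 km, bearing=183.5°
Total: 65723.8 km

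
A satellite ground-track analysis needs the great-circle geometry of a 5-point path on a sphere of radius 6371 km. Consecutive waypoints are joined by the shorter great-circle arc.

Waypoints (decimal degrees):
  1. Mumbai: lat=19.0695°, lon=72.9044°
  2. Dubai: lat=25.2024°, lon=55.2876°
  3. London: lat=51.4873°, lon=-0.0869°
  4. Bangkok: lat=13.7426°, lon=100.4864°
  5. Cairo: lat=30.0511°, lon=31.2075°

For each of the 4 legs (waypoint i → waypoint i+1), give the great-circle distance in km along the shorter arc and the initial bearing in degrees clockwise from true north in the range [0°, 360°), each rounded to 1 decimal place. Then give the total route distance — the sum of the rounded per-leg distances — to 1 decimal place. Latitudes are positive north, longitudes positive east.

Leg 1: dist=1936.3 km, bearing=293.8°
Leg 2: dist=5471.6 km, bearing=317.4°
Leg 3: dist=9529.9 km, bearing=73.2°
Leg 4: dist=7270.9 km, bearing=297.1°
Total: 24208.7 km

Leg 1: φ1=0.3328256, φ2=0.4398649, Δφ=0.1070393, Δλ=-0.3074712 rad; a=sin²(Δφ/2)+cosφ1·cosφ2·sin²(Δλ/2)=0.0229141853; c=2·atan2(√a, √(1-a))=0.303916937; dist=6371·c=1936.255 ≈ 1936.3 km; running total=1936.3 km
Leg 1 bearing: y=sinΔλ·cosφ2=-0.27383994, x=cosφ1·sinφ2-sinφ1·cosφ2·cosΔλ=0.12069876; θ=atan2(y, x)=-66.2138° <0 so +360° → 293.7862° ≈ 293.8°
Leg 2: φ1=0.4398649, φ2=0.8986229, Δφ=0.4587580, Δλ=-0.9664673 rad; a=sin²(Δφ/2)+cosφ1·cosφ2·sin²(Δλ/2)=0.1733366558; c=2·atan2(√a, √(1-a))=0.858826049; dist=6371·c=5471.581 ≈ 5471.6 km; running total=7407.9 km
Leg 2 bearing: y=sinΔλ·cosφ2=-0.51239980, x=cosφ1·sinφ2-sinφ1·cosφ2·cosΔλ=0.55732458; θ=atan2(y, x)=-42.5952° <0 so +360° → 317.4048° ≈ 317.4°
Leg 3: φ1=0.8986229, φ2=0.2398536, Δφ=-0.6587693, Δλ=1.7553352 rad; a=sin²(Δφ/2)+cosφ1·cosφ2·sin²(Δλ/2)=0.4625521032; c=2·atan2(√a, √(1-a))=1.495830336; dist=6371·c=9529.935 ≈ 9529.9 km; running total=16937.8 km
Leg 3 bearing: y=sinΔλ·cosφ2=0.95487979, x=cosφ1·sinφ2-sinφ1·cosφ2·cosΔλ=0.28739383; θ=atan2(y, x)=73.2496° ≈ 73.2°
Leg 4: φ1=0.2398536, φ2=0.5244906, Δφ=0.2846370, Δλ=-1.2091449 rad; a=sin²(Δφ/2)+cosφ1·cosφ2·sin²(Δλ/2)=0.2917725355; c=2·atan2(√a, √(1-a))=1.141253803; dist=6371·c=7270.928 ≈ 7270.9 km; running total=24208.7 km
Leg 4 bearing: y=sinΔλ·cosφ2=-0.80958810, x=cosφ1·sinφ2-sinφ1·cosφ2·cosΔλ=0.41368152; θ=atan2(y, x)=-62.9340° <0 so +360° → 297.0660° ≈ 297.1°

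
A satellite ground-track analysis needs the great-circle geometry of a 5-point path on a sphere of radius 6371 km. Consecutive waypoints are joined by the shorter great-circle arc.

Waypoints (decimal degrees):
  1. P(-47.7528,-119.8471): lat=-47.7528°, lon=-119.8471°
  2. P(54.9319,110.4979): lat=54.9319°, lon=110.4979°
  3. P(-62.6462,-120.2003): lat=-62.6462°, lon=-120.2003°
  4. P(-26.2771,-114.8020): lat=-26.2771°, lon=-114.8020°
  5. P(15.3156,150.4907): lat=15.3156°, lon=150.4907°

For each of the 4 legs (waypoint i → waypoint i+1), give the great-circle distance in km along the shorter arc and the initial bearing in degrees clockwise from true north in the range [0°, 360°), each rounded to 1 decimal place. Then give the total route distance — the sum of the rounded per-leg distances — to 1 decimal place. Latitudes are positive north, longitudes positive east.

Leg 1: dist=16509.4 km, bearing=302.2°
Leg 2: dist=17057.5 km, bearing=127.4°
Leg 3: dist=4063.7 km, bearing=8.1°
Leg 4: dist=11211.9 km, bearing=281.9°
Total: 48842.5 km

Leg 1: φ1=-0.8334436, φ2=0.9587425, Δφ=1.7921861, Δλ=4.0202787 rad; a=sin²(Δφ/2)+cosφ1·cosφ2·sin²(Δλ/2)=0.9261937174; c=2·atan2(√a, √(1-a))=2.591330436; dist=6371·c=16509.366 ≈ 16509.4 km; running total=16509.4 km
Leg 1 bearing: y=sinΔλ·cosφ2=-0.44234635, x=cosφ1·sinφ2-sinφ1·cosφ2·cosΔλ=0.27886442; θ=atan2(y, x)=-57.7718° <0 so +360° → 302.2282° ≈ 302.2°
Leg 2: φ1=0.9587425, φ2=-1.0933825, Δφ=-2.0521250, Δλ=-4.0264432 rad; a=sin²(Δφ/2)+cosφ1·cosφ2·sin²(Δλ/2)=0.9470850395; c=2·atan2(√a, √(1-a))=2.677370455; dist=6371·c=17057.527 ≈ 17057.5 km; running total=33566.9 km
Leg 2 bearing: y=sinΔλ·cosφ2=0.35555786, x=cosφ1·sinφ2-sinφ1·cosφ2·cosΔλ=-0.27210012; θ=atan2(y, x)=127.4260° ≈ 127.4°
Leg 3: φ1=-1.0933825, φ2=-0.4586219, Δφ=0.6347605, Δλ=0.0942181 rad; a=sin²(Δφ/2)+cosφ1·cosφ2·sin²(Δλ/2)=0.0983068077; c=2·atan2(√a, √(1-a))=0.637835706; dist=6371·c=4063.651 ≈ 4063.7 km; running total=37630.6 km
Leg 3 bearing: y=sinΔλ·cosφ2=0.08435700, x=cosφ1·sinφ2-sinφ1·cosφ2·cosΔλ=0.58945247; θ=atan2(y, x)=8.1443° ≈ 8.1°
Leg 4: φ1=-0.4586219, φ2=0.2673076, Δφ=0.7259296, Δλ=4.6302311 rad; a=sin²(Δφ/2)+cosφ1·cosφ2·sin²(Δλ/2)=0.5939540192; c=2·atan2(√a, √(1-a))=1.759828135; dist=6371·c=11211.865 ≈ 11211.9 km; running total=48842.5 km
Leg 4 bearing: y=sinΔλ·cosφ2=-0.96123227, x=cosφ1·sinφ2-sinφ1·cosφ2·cosΔλ=0.20179964; θ=atan2(y, x)=-78.1436° <0 so +360° → 281.8564° ≈ 281.9°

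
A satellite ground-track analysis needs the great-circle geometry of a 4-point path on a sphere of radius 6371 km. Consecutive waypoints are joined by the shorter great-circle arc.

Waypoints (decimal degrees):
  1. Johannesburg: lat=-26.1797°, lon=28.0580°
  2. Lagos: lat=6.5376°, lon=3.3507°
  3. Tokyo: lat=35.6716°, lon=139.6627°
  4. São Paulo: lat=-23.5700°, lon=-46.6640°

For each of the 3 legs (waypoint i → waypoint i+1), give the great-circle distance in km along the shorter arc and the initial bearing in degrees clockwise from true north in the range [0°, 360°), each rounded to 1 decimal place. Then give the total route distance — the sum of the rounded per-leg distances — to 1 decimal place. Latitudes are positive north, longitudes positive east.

Leg 1: φ1=-0.4569220, φ2=0.1141026, Δφ=0.5710246, Δλ=-0.4312237 rad; a=sin²(Δφ/2)+cosφ1·cosφ2·sin²(Δλ/2)=0.1201360275; c=2·atan2(√a, √(1-a))=0.707901705; dist=6371·c=4510.042 ≈ 4510.0 km; running total=4510.0 km
Leg 1 bearing: y=sinΔλ·cosφ2=-0.41526483, x=cosφ1·sinφ2-sinφ1·cosφ2·cosΔλ=0.50036844; θ=atan2(y, x)=-39.6899° <0 so +360° → 320.3101° ≈ 320.3°
Leg 2: φ1=0.1141026, φ2=0.6225869, Δφ=0.5084842, Δλ=2.3790932 rad; a=sin²(Δφ/2)+cosφ1·cosφ2·sin²(Δλ/2)=0.7586115130; c=2·atan2(√a, √(1-a))=2.114399390; dist=6371·c=13470.839 ≈ 13470.8 km; running total=17980.8 km
Leg 2 bearing: y=sinΔλ·cosφ2=0.56113097, x=cosφ1·sinφ2-sinφ1·cosφ2·cosΔλ=0.64622935; θ=atan2(y, x)=40.9683° ≈ 41.0°
Leg 3: φ1=0.6225869, φ2=-0.4113741, Δφ=-1.0339610, Δλ=-3.2520144 rad; a=sin²(Δφ/2)+cosφ1·cosφ2·sin²(Δλ/2)=0.9866212822; c=2·atan2(√a, √(1-a))=2.909740885; dist=6371·c=18537.959 ≈ 18538.0 km; running total=36518.8 km
Leg 3 bearing: y=sinΔλ·cosφ2=0.10100396, x=cosφ1·sinφ2-sinφ1·cosφ2·cosΔλ=0.20639068; θ=atan2(y, x)=26.0763° ≈ 26.1°

Leg 1: dist=4510.0 km, bearing=320.3°
Leg 2: dist=13470.8 km, bearing=41.0°
Leg 3: dist=18538.0 km, bearing=26.1°
Total: 36518.8 km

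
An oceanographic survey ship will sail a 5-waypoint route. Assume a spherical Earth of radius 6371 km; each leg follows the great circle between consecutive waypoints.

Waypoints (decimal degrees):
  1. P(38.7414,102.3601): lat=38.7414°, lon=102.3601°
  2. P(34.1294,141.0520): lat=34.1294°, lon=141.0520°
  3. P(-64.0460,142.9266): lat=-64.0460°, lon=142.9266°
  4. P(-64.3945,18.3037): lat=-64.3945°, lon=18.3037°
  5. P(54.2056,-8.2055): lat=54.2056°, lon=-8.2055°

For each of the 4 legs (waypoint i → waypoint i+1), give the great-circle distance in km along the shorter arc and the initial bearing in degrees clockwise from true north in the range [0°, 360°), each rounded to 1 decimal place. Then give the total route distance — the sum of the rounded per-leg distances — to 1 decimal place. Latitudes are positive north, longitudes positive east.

Leg 1: dist=3473.1 km, bearing=86.3°
Leg 2: dist=10917.9 km, bearing=179.2°
Leg 3: dist=5037.3 km, bearing=210.0°
Leg 4: dist=13382.2 km, bearing=342.4°
Total: 32810.5 km

Leg 1: φ1=0.6761650, φ2=0.5956704, Δφ=-0.0804946, Δλ=0.6753010 rad; a=sin²(Δφ/2)+cosφ1·cosφ2·sin²(Δλ/2)=0.0724724127; c=2·atan2(√a, √(1-a))=0.545139092; dist=6371·c=3473.081 ≈ 3473.1 km; running total=3473.1 km
Leg 1 bearing: y=sinΔλ·cosφ2=0.51746737, x=cosφ1·sinφ2-sinφ1·cosφ2·cosΔλ=0.03328915; θ=atan2(y, x)=86.3192° ≈ 86.3°
Leg 2: φ1=0.5956704, φ2=-1.1178136, Δφ=-1.7134840, Δλ=0.0327179 rad; a=sin²(Δφ/2)+cosφ1·cosφ2·sin²(Δλ/2)=0.5711989213; c=2·atan2(√a, √(1-a))=1.713679851; dist=6371·c=10917.854 ≈ 10917.9 km; running total=14391.0 km
Leg 2 bearing: y=sinΔλ·cosφ2=0.01431643, x=cosφ1·sinφ2-sinφ1·cosφ2·cosΔλ=-0.98970596; θ=atan2(y, x)=179.1713° ≈ 179.2°
Leg 3: φ1=-1.1178136, φ2=-1.1238960, Δφ=-0.0060825, Δλ=-2.1750799 rad; a=sin²(Δφ/2)+cosφ1·cosφ2·sin²(Δλ/2)=0.1483113078; c=2·atan2(√a, √(1-a))=0.790658515; dist=6371·c=5037.285 ≈ 5037.3 km; running total=19428.3 km
Leg 3 bearing: y=sinΔλ·cosφ2=-0.35563864, x=cosφ1·sinφ2-sinφ1·cosφ2·cosΔλ=-0.61545220; θ=atan2(y, x)=-149.9786° <0 so +360° → 210.0214° ≈ 210.0°
Leg 4: φ1=-1.1238960, φ2=0.9460662, Δφ=2.0699622, Δλ=-0.4626728 rad; a=sin²(Δφ/2)+cosφ1·cosφ2·sin²(Δλ/2)=0.7526343805; c=2·atan2(√a, √(1-a))=2.100489704; dist=6371·c=13382.220 ≈ 13382.2 km; running total=32810.5 km
Leg 4 bearing: y=sinΔλ·cosφ2=-0.26105551, x=cosφ1·sinφ2-sinφ1·cosφ2·cosΔλ=0.82252872; θ=atan2(y, x)=-17.6085° <0 so +360° → 342.3915° ≈ 342.4°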